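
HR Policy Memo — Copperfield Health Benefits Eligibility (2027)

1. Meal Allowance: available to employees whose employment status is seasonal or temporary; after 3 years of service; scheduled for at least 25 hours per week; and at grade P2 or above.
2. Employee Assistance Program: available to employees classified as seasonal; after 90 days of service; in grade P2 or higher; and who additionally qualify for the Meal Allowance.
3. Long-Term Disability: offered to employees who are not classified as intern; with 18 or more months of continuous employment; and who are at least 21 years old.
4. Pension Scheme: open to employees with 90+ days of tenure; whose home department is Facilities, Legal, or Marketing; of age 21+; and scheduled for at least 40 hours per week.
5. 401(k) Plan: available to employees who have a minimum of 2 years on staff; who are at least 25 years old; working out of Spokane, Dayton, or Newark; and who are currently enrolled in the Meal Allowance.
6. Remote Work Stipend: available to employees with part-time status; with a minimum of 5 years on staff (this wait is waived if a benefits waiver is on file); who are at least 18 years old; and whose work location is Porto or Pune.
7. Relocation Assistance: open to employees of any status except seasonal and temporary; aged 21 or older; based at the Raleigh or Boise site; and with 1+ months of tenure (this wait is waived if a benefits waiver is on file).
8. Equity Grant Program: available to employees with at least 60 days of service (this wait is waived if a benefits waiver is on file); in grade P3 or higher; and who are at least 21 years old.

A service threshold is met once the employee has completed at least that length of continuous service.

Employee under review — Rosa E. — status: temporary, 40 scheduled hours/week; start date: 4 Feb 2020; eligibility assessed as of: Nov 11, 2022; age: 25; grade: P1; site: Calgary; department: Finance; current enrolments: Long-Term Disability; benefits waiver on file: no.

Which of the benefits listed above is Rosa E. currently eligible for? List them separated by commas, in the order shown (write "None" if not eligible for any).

Service from 4 Feb 2020 to Nov 11, 2022: 1011 days.
Meal Allowance — status temporary ✓; service 1011 days < 3 years (≈1095 days) ✗ → not eligible.
Employee Assistance Program — status temporary ✗ (requires seasonal) → not eligible.
Long-Term Disability — status temporary ✓ (not excluded); service 1011 days ≥ 18 months (≈540 days) ✓; age 25 ≥ 21 ✓ → eligible.
Pension Scheme — service 1011 days ≥ 90 days ✓; dept Finance ✗ → not eligible.
401(k) Plan — service 1011 days ≥ 2 years (≈730 days) ✓; age 25 ≥ 25 ✓; site Calgary ✗ (not Spokane, Dayton, or Newark) → not eligible.
Remote Work Stipend — status temporary ✗ (requires part-time) → not eligible.
Relocation Assistance — status temporary ✗ (excluded) → not eligible.
Equity Grant Program — no waiver, service 1011 days ≥ 60 days ✓; grade P1 < P3 ✗ → not eligible.

Long-Term Disability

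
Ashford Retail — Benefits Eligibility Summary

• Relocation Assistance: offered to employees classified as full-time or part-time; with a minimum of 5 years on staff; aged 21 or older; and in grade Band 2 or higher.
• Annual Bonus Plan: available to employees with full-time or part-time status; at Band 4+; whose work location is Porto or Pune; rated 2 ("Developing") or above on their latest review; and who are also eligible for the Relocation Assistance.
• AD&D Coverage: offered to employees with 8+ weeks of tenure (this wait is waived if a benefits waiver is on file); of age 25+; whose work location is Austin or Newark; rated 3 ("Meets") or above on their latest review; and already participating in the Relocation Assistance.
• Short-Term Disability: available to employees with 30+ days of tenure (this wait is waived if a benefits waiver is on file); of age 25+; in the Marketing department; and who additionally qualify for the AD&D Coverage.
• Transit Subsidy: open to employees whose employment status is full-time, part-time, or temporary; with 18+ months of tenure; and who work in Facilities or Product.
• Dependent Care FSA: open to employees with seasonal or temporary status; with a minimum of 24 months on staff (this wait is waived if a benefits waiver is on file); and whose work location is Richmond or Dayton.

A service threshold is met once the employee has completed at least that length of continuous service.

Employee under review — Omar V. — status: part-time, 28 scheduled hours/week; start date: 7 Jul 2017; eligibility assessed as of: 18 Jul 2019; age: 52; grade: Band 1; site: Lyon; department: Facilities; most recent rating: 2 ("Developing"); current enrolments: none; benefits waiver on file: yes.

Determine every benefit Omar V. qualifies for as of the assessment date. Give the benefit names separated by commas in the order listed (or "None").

Transit Subsidy

Service from 7 Jul 2017 to 18 Jul 2019: 741 days.
Relocation Assistance — status part-time ✓; service 741 days < 5 years (≈1825 days) ✗ → not eligible.
Annual Bonus Plan — status part-time ✓; grade Band 1 < Band 4 ✗ → not eligible.
AD&D Coverage — benefits waiver on file ✓; age 52 ≥ 25 ✓; site Lyon ✗ (not Austin or Newark) → not eligible.
Short-Term Disability — benefits waiver on file ✓; age 52 ≥ 25 ✓; dept Facilities ✗ → not eligible.
Transit Subsidy — status part-time ✓; service 741 days ≥ 18 months (≈540 days) ✓; dept Facilities ✓ → eligible.
Dependent Care FSA — status part-time ✗ (requires seasonal or temporary) → not eligible.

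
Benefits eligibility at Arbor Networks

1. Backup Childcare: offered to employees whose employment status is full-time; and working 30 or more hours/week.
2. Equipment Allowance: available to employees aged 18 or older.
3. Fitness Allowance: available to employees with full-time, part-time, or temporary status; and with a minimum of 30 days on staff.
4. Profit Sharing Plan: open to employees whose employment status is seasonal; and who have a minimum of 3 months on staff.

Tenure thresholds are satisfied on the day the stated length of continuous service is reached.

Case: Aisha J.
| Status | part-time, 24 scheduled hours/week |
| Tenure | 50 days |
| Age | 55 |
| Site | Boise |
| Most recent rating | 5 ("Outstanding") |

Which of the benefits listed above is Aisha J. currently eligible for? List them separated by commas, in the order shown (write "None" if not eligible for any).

Backup Childcare — status part-time ✗ (requires full-time) → not eligible.
Equipment Allowance — age 55 ≥ 18 ✓ → eligible.
Fitness Allowance — status part-time ✓; service 50 days ≥ 30 days ✓ → eligible.
Profit Sharing Plan — status part-time ✗ (requires seasonal) → not eligible.

Equipment Allowance, Fitness Allowance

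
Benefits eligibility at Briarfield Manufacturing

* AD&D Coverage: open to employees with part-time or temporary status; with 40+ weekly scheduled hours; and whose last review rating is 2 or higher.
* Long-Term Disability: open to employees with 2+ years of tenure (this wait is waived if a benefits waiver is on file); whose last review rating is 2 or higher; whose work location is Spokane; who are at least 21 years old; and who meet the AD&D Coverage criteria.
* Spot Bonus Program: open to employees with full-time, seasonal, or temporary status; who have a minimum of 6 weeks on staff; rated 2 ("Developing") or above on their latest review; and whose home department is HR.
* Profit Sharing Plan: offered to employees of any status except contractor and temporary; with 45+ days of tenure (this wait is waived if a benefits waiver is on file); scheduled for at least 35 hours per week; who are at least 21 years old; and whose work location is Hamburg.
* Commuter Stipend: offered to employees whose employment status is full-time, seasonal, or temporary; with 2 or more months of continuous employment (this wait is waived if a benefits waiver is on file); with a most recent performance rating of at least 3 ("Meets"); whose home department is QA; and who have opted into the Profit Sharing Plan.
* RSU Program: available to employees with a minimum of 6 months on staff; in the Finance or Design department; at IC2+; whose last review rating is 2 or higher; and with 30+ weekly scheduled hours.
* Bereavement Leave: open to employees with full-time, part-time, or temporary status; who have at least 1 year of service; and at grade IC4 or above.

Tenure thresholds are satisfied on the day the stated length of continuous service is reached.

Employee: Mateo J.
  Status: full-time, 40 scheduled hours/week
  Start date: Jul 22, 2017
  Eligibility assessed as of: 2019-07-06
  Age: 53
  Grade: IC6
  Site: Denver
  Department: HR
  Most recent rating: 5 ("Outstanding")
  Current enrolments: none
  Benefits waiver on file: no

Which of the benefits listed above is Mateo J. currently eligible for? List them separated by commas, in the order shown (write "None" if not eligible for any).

Service from Jul 22, 2017 to 2019-07-06: 714 days.
AD&D Coverage — status full-time ✗ (requires part-time or temporary) → not eligible.
Long-Term Disability — no waiver, service 714 days < 2 years (≈730 days) ✗ → not eligible.
Spot Bonus Program — status full-time ✓; service 714 days ≥ 6 weeks (≈42 days) ✓; rating 5 ≥ 2 ✓; dept HR ✓ → eligible.
Profit Sharing Plan — status full-time ✓ (not excluded); no waiver, service 714 days ≥ 45 days ✓; 40 hrs/wk ≥ 35 ✓; age 53 ≥ 21 ✓; site Denver ✗ (not Hamburg) → not eligible.
Commuter Stipend — status full-time ✓; no waiver, service 714 days ≥ 2 months (≈60 days) ✓; rating 5 ≥ 3 ✓; dept HR ✗ → not eligible.
RSU Program — service 714 days ≥ 6 months (≈180 days) ✓; dept HR ✗ → not eligible.
Bereavement Leave — status full-time ✓; service 714 days ≥ 1 year (≈365 days) ✓; grade IC6 ≥ IC4 ✓ → eligible.

Spot Bonus Program, Bereavement Leave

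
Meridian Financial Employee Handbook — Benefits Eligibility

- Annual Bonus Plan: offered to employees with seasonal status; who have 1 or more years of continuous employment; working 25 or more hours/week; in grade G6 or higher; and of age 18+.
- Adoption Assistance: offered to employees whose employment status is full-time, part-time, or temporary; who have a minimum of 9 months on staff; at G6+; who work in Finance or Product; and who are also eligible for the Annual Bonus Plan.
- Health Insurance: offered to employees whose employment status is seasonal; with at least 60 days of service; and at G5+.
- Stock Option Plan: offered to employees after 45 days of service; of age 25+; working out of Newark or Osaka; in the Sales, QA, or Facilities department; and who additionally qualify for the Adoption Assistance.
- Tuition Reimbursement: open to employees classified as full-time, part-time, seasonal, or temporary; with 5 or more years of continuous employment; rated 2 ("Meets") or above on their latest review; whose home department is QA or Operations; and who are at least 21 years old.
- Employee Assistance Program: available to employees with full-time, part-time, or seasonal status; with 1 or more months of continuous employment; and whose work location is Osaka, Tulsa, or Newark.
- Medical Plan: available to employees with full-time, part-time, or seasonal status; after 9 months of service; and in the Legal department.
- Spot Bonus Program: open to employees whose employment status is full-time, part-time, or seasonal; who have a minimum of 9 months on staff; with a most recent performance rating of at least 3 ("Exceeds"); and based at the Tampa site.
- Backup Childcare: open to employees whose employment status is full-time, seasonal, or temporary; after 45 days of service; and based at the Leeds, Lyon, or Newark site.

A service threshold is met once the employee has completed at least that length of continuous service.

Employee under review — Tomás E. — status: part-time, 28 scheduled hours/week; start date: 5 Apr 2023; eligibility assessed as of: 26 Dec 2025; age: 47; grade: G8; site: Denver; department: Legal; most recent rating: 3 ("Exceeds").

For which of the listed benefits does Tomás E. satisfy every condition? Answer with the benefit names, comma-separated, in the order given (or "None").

Medical Plan

Service from 5 Apr 2023 to 26 Dec 2025: 996 days.
Annual Bonus Plan — status part-time ✗ (requires seasonal) → not eligible.
Adoption Assistance — status part-time ✓; service 996 days ≥ 9 months (≈270 days) ✓; grade G8 ≥ G6 ✓; dept Legal ✗ → not eligible.
Health Insurance — status part-time ✗ (requires seasonal) → not eligible.
Stock Option Plan — service 996 days ≥ 45 days ✓; age 47 ≥ 25 ✓; site Denver ✗ (not Newark or Osaka) → not eligible.
Tuition Reimbursement — status part-time ✓; service 996 days < 5 years (≈1825 days) ✗ → not eligible.
Employee Assistance Program — status part-time ✓; service 996 days ≥ 1 month (≈30 days) ✓; site Denver ✗ (not Osaka, Tulsa, or Newark) → not eligible.
Medical Plan — status part-time ✓; service 996 days ≥ 9 months (≈270 days) ✓; dept Legal ✓ → eligible.
Spot Bonus Program — status part-time ✓; service 996 days ≥ 9 months (≈270 days) ✓; rating 3 ≥ 3 ✓; site Denver ✗ (not Tampa) → not eligible.
Backup Childcare — status part-time ✗ (requires full-time, seasonal, or temporary) → not eligible.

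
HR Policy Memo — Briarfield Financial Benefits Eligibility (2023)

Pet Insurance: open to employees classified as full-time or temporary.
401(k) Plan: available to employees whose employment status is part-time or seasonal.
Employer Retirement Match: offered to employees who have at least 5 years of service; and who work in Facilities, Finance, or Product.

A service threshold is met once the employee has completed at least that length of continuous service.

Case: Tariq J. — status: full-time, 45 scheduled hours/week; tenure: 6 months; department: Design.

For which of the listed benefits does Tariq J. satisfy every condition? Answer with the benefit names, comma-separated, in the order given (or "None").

Pet Insurance

Pet Insurance — status full-time ✓ → eligible.
401(k) Plan — status full-time ✗ (requires part-time or seasonal) → not eligible.
Employer Retirement Match — service 6 months < 5 years (≈1825 days) ✗ → not eligible.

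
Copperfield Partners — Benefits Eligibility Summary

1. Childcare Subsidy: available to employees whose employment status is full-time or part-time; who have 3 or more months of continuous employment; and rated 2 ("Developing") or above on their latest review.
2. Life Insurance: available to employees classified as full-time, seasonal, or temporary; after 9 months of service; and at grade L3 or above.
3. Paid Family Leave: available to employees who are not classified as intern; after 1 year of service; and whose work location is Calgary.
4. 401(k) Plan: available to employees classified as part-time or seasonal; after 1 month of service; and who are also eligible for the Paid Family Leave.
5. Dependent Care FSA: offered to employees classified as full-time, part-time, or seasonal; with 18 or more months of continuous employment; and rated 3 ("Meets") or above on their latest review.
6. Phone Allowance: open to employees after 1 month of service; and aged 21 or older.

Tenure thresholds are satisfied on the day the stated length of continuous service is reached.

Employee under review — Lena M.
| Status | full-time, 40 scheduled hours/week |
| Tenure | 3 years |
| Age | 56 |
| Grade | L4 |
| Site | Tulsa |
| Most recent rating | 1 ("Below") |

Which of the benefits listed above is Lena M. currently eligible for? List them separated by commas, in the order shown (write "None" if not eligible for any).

Life Insurance, Phone Allowance

Childcare Subsidy — status full-time ✓; service 3 years ≥ 3 months (≈90 days) ✓; rating 1 < 2 ✗ → not eligible.
Life Insurance — status full-time ✓; service 3 years ≥ 9 months (≈270 days) ✓; grade L4 ≥ L3 ✓ → eligible.
Paid Family Leave — status full-time ✓ (not excluded); service 3 years ≥ 1 year ✓; site Tulsa ✗ (not Calgary) → not eligible.
401(k) Plan — status full-time ✗ (requires part-time or seasonal) → not eligible.
Dependent Care FSA — status full-time ✓; service 3 years ≥ 18 months (≈540 days) ✓; rating 1 < 3 ✗ → not eligible.
Phone Allowance — service 3 years ≥ 1 month (≈30 days) ✓; age 56 ≥ 21 ✓ → eligible.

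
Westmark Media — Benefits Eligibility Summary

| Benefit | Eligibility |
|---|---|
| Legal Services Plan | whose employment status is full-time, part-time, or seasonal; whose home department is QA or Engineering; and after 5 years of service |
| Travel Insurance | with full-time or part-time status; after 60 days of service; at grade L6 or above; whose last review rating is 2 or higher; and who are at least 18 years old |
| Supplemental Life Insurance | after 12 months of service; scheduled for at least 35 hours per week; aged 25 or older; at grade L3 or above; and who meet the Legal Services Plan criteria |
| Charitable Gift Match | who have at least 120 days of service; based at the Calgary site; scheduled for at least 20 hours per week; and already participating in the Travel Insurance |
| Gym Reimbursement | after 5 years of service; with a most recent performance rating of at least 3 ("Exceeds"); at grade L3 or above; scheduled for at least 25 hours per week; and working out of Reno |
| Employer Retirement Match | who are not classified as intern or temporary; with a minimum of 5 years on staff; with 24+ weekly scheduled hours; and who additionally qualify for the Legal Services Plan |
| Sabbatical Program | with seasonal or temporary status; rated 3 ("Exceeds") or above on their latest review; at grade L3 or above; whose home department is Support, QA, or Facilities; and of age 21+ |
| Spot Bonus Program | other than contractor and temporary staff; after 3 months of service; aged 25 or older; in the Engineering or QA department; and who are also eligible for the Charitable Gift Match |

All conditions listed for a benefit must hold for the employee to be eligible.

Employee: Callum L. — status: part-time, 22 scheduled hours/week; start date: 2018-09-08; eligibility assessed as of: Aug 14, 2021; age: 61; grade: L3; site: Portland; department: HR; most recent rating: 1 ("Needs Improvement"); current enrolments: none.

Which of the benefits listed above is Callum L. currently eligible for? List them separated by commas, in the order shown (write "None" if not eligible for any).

Service from 2018-09-08 to Aug 14, 2021: 1071 days.
Legal Services Plan — status part-time ✓; dept HR ✗ → not eligible.
Travel Insurance — status part-time ✓; service 1071 days ≥ 60 days ✓; grade L3 < L6 ✗ → not eligible.
Supplemental Life Insurance — service 1071 days ≥ 12 months (≈360 days) ✓; 22 hrs/wk < 35 ✗ → not eligible.
Charitable Gift Match — service 1071 days ≥ 120 days ✓; site Portland ✗ (not Calgary) → not eligible.
Gym Reimbursement — service 1071 days < 5 years (≈1825 days) ✗ → not eligible.
Employer Retirement Match — status part-time ✓ (not excluded); service 1071 days < 5 years (≈1825 days) ✗ → not eligible.
Sabbatical Program — status part-time ✗ (requires seasonal or temporary) → not eligible.
Spot Bonus Program — status part-time ✓ (not excluded); service 1071 days ≥ 3 months (≈90 days) ✓; age 61 ≥ 25 ✓; dept HR ✗ → not eligible.

None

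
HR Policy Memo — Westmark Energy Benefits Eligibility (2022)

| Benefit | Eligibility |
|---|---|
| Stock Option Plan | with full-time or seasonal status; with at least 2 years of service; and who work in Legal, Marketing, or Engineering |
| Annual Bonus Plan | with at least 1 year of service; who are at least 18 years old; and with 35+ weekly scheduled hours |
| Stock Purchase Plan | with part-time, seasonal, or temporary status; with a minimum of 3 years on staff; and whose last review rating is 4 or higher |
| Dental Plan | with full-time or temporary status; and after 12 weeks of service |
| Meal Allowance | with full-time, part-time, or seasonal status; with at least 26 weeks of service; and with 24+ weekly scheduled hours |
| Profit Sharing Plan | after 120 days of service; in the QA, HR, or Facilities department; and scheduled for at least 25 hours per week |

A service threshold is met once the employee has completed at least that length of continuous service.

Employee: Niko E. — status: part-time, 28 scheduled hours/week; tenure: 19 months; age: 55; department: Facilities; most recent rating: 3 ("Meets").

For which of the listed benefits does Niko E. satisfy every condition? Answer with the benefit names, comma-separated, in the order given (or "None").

Stock Option Plan — status part-time ✗ (requires full-time or seasonal) → not eligible.
Annual Bonus Plan — service 19 months ≥ 1 year (≈365 days) ✓; age 55 ≥ 18 ✓; 28 hrs/wk < 35 ✗ → not eligible.
Stock Purchase Plan — status part-time ✓; service 19 months < 3 years (≈1095 days) ✗ → not eligible.
Dental Plan — status part-time ✗ (requires full-time or temporary) → not eligible.
Meal Allowance — status part-time ✓; service 19 months ≥ 26 weeks (≈182 days) ✓; 28 hrs/wk ≥ 24 ✓ → eligible.
Profit Sharing Plan — service 19 months ≥ 120 days ✓; dept Facilities ✓; 28 hrs/wk ≥ 25 ✓ → eligible.

Meal Allowance, Profit Sharing Plan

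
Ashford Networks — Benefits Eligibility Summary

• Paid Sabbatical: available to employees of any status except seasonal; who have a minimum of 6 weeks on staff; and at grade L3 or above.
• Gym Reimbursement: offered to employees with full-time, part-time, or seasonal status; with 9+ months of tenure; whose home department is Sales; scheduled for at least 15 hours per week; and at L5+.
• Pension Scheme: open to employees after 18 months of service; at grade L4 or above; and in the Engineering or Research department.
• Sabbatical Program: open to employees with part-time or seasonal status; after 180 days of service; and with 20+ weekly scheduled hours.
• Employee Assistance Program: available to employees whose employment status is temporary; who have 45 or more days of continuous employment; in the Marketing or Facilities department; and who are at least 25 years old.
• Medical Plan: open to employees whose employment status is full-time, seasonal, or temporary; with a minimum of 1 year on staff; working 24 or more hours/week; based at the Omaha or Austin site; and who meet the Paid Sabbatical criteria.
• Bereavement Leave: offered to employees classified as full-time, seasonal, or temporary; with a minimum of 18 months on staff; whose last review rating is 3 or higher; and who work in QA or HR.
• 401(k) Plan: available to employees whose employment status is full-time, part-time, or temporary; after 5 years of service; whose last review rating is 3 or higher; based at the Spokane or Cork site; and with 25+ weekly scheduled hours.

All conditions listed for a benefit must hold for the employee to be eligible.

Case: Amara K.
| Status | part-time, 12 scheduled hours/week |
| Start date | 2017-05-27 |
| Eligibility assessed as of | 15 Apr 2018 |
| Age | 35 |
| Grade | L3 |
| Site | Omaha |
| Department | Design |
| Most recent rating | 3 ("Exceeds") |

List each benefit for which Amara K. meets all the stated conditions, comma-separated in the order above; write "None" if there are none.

Service from 2017-05-27 to 15 Apr 2018: 323 days.
Paid Sabbatical — status part-time ✓ (not excluded); service 323 days ≥ 6 weeks (≈42 days) ✓; grade L3 ≥ L3 ✓ → eligible.
Gym Reimbursement — status part-time ✓; service 323 days ≥ 9 months (≈270 days) ✓; dept Design ✗ → not eligible.
Pension Scheme — service 323 days < 18 months (≈540 days) ✗ → not eligible.
Sabbatical Program — status part-time ✓; service 323 days ≥ 180 days ✓; 12 hrs/wk < 20 ✗ → not eligible.
Employee Assistance Program — status part-time ✗ (requires temporary) → not eligible.
Medical Plan — status part-time ✗ (requires full-time, seasonal, or temporary) → not eligible.
Bereavement Leave — status part-time ✗ (requires full-time, seasonal, or temporary) → not eligible.
401(k) Plan — status part-time ✓; service 323 days < 5 years (≈1825 days) ✗ → not eligible.

Paid Sabbatical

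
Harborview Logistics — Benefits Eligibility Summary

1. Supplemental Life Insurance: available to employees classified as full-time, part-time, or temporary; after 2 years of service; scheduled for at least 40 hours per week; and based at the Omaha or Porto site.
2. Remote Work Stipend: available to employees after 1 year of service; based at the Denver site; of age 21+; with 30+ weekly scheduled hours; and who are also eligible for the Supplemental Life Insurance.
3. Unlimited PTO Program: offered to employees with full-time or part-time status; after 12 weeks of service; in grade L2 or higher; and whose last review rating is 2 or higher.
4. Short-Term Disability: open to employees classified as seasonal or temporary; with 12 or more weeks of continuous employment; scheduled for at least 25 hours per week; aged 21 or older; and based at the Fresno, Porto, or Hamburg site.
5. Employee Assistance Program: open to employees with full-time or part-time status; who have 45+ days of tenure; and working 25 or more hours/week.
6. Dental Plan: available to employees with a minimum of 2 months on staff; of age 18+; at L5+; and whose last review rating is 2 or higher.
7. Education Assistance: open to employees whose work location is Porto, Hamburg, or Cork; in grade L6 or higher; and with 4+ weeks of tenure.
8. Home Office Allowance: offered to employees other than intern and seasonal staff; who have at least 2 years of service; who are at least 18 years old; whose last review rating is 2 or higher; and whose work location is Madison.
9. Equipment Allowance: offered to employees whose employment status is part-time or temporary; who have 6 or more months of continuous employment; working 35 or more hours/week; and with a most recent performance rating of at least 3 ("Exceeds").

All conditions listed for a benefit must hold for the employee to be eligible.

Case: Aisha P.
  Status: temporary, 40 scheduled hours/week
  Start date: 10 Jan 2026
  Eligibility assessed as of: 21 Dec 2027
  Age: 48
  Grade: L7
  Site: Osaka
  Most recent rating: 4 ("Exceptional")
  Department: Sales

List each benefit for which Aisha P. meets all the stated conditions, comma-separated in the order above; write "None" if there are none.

Dental Plan, Equipment Allowance

Service from 10 Jan 2026 to 21 Dec 2027: 710 days.
Supplemental Life Insurance — status temporary ✓; service 710 days < 2 years (≈730 days) ✗ → not eligible.
Remote Work Stipend — service 710 days ≥ 1 year (≈365 days) ✓; site Osaka ✗ (not Denver) → not eligible.
Unlimited PTO Program — status temporary ✗ (requires full-time or part-time) → not eligible.
Short-Term Disability — status temporary ✓; service 710 days ≥ 12 weeks (≈84 days) ✓; 40 hrs/wk ≥ 25 ✓; age 48 ≥ 21 ✓; site Osaka ✗ (not Fresno, Porto, or Hamburg) → not eligible.
Employee Assistance Program — status temporary ✗ (requires full-time or part-time) → not eligible.
Dental Plan — service 710 days ≥ 2 months (≈60 days) ✓; age 48 ≥ 18 ✓; grade L7 ≥ L5 ✓; rating 4 ≥ 2 ✓ → eligible.
Education Assistance — site Osaka ✗ (not Porto, Hamburg, or Cork) → not eligible.
Home Office Allowance — status temporary ✓ (not excluded); service 710 days < 2 years (≈730 days) ✗ → not eligible.
Equipment Allowance — status temporary ✓; service 710 days ≥ 6 months (≈180 days) ✓; 40 hrs/wk ≥ 35 ✓; rating 4 ≥ 3 ✓ → eligible.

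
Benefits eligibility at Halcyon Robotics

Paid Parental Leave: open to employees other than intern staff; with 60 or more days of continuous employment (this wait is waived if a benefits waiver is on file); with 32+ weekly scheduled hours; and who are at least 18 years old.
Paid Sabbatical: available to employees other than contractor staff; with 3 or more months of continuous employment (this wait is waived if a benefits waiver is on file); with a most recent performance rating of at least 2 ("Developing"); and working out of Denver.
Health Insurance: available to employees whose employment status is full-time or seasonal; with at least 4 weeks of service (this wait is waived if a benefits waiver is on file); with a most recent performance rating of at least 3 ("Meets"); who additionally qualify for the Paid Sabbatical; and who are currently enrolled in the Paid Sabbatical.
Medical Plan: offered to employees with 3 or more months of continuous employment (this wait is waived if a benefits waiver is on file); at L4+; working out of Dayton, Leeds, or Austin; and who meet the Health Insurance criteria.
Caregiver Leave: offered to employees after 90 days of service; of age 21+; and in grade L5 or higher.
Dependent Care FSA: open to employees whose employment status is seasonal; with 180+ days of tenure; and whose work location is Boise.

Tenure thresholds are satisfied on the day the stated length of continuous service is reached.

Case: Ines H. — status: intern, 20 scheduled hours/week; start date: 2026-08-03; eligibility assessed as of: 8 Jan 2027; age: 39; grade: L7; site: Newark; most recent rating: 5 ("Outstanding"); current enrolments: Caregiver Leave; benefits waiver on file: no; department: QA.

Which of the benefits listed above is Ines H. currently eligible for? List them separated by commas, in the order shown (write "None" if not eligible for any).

Service from 2026-08-03 to 8 Jan 2027: 158 days.
Paid Parental Leave — status intern ✗ (excluded) → not eligible.
Paid Sabbatical — status intern ✓ (not excluded); no waiver, service 158 days ≥ 3 months (≈90 days) ✓; rating 5 ≥ 2 ✓; site Newark ✗ (not Denver) → not eligible.
Health Insurance — status intern ✗ (requires full-time or seasonal) → not eligible.
Medical Plan — no waiver, service 158 days ≥ 3 months (≈90 days) ✓; grade L7 ≥ L4 ✓; site Newark ✗ (not Dayton, Leeds, or Austin) → not eligible.
Caregiver Leave — service 158 days ≥ 90 days ✓; age 39 ≥ 21 ✓; grade L7 ≥ L5 ✓ → eligible.
Dependent Care FSA — status intern ✗ (requires seasonal) → not eligible.

Caregiver Leave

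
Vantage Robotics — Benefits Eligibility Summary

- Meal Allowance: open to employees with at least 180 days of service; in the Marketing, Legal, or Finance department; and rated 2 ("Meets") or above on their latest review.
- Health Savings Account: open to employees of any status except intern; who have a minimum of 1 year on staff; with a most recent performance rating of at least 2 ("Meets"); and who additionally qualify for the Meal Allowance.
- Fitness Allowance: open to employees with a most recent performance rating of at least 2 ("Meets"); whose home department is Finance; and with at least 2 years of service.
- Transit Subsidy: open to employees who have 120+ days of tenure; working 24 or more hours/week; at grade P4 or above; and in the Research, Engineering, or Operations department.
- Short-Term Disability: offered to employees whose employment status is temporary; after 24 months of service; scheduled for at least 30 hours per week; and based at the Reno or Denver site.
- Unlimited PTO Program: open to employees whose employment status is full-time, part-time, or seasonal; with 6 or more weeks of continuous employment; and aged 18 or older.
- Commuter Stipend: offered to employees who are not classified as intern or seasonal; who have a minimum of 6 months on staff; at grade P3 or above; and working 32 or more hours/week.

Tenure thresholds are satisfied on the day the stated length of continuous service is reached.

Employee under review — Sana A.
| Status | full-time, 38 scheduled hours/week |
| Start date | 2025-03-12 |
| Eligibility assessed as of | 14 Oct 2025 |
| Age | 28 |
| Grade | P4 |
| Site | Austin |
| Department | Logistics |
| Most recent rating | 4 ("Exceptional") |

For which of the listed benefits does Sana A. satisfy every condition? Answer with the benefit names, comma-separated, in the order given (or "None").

Unlimited PTO Program, Commuter Stipend

Service from 2025-03-12 to 14 Oct 2025: 216 days.
Meal Allowance — service 216 days ≥ 180 days ✓; dept Logistics ✗ → not eligible.
Health Savings Account — status full-time ✓ (not excluded); service 216 days < 1 year (≈365 days) ✗ → not eligible.
Fitness Allowance — rating 4 ≥ 2 ✓; dept Logistics ✗ → not eligible.
Transit Subsidy — service 216 days ≥ 120 days ✓; 38 hrs/wk ≥ 24 ✓; grade P4 ≥ P4 ✓; dept Logistics ✗ → not eligible.
Short-Term Disability — status full-time ✗ (requires temporary) → not eligible.
Unlimited PTO Program — status full-time ✓; service 216 days ≥ 6 weeks (≈42 days) ✓; age 28 ≥ 18 ✓ → eligible.
Commuter Stipend — status full-time ✓ (not excluded); service 216 days ≥ 6 months (≈180 days) ✓; grade P4 ≥ P3 ✓; 38 hrs/wk ≥ 32 ✓ → eligible.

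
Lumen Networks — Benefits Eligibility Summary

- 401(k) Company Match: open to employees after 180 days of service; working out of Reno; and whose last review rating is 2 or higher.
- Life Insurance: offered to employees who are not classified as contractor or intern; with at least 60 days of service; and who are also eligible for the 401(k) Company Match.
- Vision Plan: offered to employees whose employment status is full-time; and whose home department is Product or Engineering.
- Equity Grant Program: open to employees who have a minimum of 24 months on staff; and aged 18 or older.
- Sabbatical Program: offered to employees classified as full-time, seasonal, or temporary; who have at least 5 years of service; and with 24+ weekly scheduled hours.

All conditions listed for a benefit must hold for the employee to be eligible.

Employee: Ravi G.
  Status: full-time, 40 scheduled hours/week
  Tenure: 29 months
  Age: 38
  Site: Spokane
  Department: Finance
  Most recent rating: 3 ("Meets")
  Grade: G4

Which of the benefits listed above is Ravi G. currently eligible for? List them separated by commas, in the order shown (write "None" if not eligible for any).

Equity Grant Program

401(k) Company Match — service 29 months ≥ 180 days ✓; site Spokane ✗ (not Reno) → not eligible.
Life Insurance — status full-time ✓ (not excluded); service 29 months ≥ 60 days ✓; not eligible for 401(k) Company Match ✗ → not eligible.
Vision Plan — status full-time ✓; dept Finance ✗ → not eligible.
Equity Grant Program — service 29 months ≥ 24 months ✓; age 38 ≥ 18 ✓ → eligible.
Sabbatical Program — status full-time ✓; service 29 months < 5 years (≈1825 days) ✗ → not eligible.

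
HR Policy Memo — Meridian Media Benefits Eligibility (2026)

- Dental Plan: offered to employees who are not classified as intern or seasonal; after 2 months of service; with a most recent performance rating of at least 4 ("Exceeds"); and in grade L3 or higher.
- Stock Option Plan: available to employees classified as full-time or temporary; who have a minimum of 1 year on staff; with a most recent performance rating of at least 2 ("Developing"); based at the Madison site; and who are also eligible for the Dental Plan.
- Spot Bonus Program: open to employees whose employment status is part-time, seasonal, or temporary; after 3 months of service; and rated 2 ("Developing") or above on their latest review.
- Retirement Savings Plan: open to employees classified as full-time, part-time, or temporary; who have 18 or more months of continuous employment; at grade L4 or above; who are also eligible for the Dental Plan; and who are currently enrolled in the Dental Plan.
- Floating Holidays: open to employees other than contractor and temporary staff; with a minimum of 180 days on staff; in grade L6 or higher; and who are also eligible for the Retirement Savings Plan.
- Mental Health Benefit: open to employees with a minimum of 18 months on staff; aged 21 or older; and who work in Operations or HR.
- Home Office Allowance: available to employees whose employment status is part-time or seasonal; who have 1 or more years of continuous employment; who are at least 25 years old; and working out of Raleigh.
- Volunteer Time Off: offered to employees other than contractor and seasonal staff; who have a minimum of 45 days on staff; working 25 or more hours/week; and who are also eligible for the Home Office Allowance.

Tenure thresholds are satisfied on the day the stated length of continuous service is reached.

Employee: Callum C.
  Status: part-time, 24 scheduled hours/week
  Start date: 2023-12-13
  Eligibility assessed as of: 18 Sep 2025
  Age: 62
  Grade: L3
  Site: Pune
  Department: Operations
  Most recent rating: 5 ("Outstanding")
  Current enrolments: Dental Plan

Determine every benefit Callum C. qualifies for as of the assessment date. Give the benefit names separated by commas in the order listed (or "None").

Dental Plan, Spot Bonus Program, Mental Health Benefit

Service from 2023-12-13 to 18 Sep 2025: 645 days.
Dental Plan — status part-time ✓ (not excluded); service 645 days ≥ 2 months (≈60 days) ✓; rating 5 ≥ 4 ✓; grade L3 ≥ L3 ✓ → eligible.
Stock Option Plan — status part-time ✗ (requires full-time or temporary) → not eligible.
Spot Bonus Program — status part-time ✓; service 645 days ≥ 3 months (≈90 days) ✓; rating 5 ≥ 2 ✓ → eligible.
Retirement Savings Plan — status part-time ✓; service 645 days ≥ 18 months (≈540 days) ✓; grade L3 < L4 ✗ → not eligible.
Floating Holidays — status part-time ✓ (not excluded); service 645 days ≥ 180 days ✓; grade L3 < L6 ✗ → not eligible.
Mental Health Benefit — service 645 days ≥ 18 months (≈540 days) ✓; age 62 ≥ 21 ✓; dept Operations ✓ → eligible.
Home Office Allowance — status part-time ✓; service 645 days ≥ 1 year (≈365 days) ✓; age 62 ≥ 25 ✓; site Pune ✗ (not Raleigh) → not eligible.
Volunteer Time Off — status part-time ✓ (not excluded); service 645 days ≥ 45 days ✓; 24 hrs/wk < 25 ✗ → not eligible.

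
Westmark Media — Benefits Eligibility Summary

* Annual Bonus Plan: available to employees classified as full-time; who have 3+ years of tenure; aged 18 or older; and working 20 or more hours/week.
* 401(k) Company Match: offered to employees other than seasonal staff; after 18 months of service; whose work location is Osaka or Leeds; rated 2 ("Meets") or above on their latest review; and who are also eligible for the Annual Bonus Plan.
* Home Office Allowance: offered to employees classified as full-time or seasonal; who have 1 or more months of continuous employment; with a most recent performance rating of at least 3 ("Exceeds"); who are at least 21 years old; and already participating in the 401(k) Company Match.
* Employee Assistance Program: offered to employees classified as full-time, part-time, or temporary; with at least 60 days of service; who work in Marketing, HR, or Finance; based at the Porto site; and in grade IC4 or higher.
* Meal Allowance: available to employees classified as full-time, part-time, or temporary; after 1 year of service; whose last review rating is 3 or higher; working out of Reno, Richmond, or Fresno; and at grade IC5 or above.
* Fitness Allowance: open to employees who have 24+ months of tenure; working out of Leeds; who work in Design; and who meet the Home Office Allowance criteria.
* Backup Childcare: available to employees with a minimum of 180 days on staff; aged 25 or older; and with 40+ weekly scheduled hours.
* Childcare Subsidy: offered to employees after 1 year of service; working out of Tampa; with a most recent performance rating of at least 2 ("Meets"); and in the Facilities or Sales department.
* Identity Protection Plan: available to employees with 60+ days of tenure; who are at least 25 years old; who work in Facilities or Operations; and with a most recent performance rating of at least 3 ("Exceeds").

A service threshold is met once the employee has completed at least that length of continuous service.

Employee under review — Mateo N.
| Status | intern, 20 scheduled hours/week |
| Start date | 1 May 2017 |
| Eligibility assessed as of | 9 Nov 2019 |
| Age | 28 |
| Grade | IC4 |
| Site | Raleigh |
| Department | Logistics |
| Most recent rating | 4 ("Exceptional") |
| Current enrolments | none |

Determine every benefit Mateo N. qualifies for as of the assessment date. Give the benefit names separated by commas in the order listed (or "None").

Service from 1 May 2017 to 9 Nov 2019: 922 days.
Annual Bonus Plan — status intern ✗ (requires full-time) → not eligible.
401(k) Company Match — status intern ✓ (not excluded); service 922 days ≥ 18 months (≈540 days) ✓; site Raleigh ✗ (not Osaka or Leeds) → not eligible.
Home Office Allowance — status intern ✗ (requires full-time or seasonal) → not eligible.
Employee Assistance Program — status intern ✗ (requires full-time, part-time, or temporary) → not eligible.
Meal Allowance — status intern ✗ (requires full-time, part-time, or temporary) → not eligible.
Fitness Allowance — service 922 days ≥ 24 months (≈720 days) ✓; site Raleigh ✗ (not Leeds) → not eligible.
Backup Childcare — service 922 days ≥ 180 days ✓; age 28 ≥ 25 ✓; 20 hrs/wk < 40 ✗ → not eligible.
Childcare Subsidy — service 922 days ≥ 1 year (≈365 days) ✓; site Raleigh ✗ (not Tampa) → not eligible.
Identity Protection Plan — service 922 days ≥ 60 days ✓; age 28 ≥ 25 ✓; dept Logistics ✗ → not eligible.

None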